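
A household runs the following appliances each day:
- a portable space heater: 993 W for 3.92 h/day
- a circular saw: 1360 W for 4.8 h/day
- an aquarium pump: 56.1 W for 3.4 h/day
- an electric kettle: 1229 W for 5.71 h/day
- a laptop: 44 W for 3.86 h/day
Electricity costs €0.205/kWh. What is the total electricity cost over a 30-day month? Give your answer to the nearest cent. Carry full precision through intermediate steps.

portable space heater: 993 W × 3.92 h × 30 d = 116,777 Wh = 116.8 kWh
circular saw: 1360 W × 4.8 h × 30 d = 195,840 Wh = 195.8 kWh
aquarium pump: 56.1 W × 3.4 h × 30 d = 5,722 Wh = 5.722 kWh
electric kettle: 1229 W × 5.71 h × 30 d = 210,528 Wh = 210.5 kWh
laptop: 44 W × 3.86 h × 30 d = 5,095 Wh = 5.095 kWh
Total energy = 116.8 + 195.8 + 5.722 + 210.5 + 5.095 = 534 kWh
Cost = 534 kWh × €0.205 = €109.46

€109.46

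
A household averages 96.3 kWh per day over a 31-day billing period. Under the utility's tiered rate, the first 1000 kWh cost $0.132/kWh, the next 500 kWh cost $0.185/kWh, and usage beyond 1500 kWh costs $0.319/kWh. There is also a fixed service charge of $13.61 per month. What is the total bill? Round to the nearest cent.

Usage = 96.3 kWh/day × 31 days = 2985.3 kWh
First 1000 kWh × $0.132 = $132.00
Next 500 kWh × $0.185 = $92.50
Remaining 1485.3 kWh × $0.319 = $473.81
Energy charge = $698.31; + service $13.61 = $711.92

$711.92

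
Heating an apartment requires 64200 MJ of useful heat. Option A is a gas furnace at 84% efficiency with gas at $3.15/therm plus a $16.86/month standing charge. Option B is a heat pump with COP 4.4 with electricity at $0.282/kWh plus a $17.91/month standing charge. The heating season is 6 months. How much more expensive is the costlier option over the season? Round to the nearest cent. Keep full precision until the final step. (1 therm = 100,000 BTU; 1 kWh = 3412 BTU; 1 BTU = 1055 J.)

$1132.63

Heat load = 64200 MJ = 64,200,000,000 J / 1055 = 60,853,081 BTU
Gas: input = 60,853,081 / 0.84 = 72,444,144 BTU = 724.4 therm → 724.4 × $3.15 = $2,281.99; + 6 × $16.86 standing = $2,383.15
Heat pump: 60,853,081 BTU / 3412 = 17,840 kWh heat; / 4.4 = 4,053 kWh in → × $0.282 = $1,143.06; + 6 × $17.91 standing = $1,250.52
Difference = |$2,383.15 − $1,250.52| = $1,132.63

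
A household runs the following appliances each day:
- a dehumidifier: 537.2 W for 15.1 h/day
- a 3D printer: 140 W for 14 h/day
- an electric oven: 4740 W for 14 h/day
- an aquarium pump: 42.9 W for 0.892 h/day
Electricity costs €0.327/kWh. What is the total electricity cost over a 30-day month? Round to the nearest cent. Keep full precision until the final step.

dehumidifier: 537.2 W × 15.1 h × 30 d = 243,352 Wh = 243.4 kWh
3D printer: 140 W × 14 h × 30 d = 58,800 Wh = 58.8 kWh
electric oven: 4740 W × 14 h × 30 d = 1,990,800 Wh = 1,991 kWh
aquarium pump: 42.9 W × 0.892 h × 30 d = 1,148 Wh = 1.148 kWh
Total energy = 243.4 + 58.8 + 1,991 + 1.148 = 2,294 kWh
Cost = 2,294 kWh × €0.327 = €750.17

€750.17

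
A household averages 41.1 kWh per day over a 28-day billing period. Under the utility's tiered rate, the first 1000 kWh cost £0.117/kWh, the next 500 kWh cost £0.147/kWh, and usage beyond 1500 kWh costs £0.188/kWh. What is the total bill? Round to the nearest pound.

£139

Usage = 41.1 kWh/day × 28 days = 1150.8 kWh
First 1000 kWh × £0.117 = £117.00
Next 150.8 kWh × £0.147 = £22.17
Remaining tier: 0 kWh (not reached)
Total = £139.17 ≈ £139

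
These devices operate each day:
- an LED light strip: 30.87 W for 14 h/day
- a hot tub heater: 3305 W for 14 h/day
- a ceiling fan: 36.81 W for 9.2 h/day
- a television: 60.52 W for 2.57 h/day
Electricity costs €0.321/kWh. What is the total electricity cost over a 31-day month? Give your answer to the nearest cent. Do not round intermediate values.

LED light strip: 30.87 W × 14 h × 31 d = 13,398 Wh = 13.4 kWh
hot tub heater: 3305 W × 14 h × 31 d = 1,434,370 Wh = 1,434 kWh
ceiling fan: 36.81 W × 9.2 h × 31 d = 10,498 Wh = 10.5 kWh
television: 60.52 W × 2.57 h × 31 d = 4,822 Wh = 4.822 kWh
Total energy = 13.4 + 1,434 + 10.5 + 4.822 = 1,463 kWh
Cost = 1,463 kWh × €0.321 = €469.65

€469.65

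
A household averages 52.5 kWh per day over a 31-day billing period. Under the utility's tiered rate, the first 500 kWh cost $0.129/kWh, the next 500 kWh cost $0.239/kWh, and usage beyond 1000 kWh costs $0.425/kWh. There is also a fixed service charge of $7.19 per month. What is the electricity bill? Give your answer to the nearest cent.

$457.88

Usage = 52.5 kWh/day × 31 days = 1627.5 kWh
First 500 kWh × $0.129 = $64.50
Next 500 kWh × $0.239 = $119.50
Remaining 627.5 kWh × $0.425 = $266.69
Energy charge = $450.69; + service $7.19 = $457.88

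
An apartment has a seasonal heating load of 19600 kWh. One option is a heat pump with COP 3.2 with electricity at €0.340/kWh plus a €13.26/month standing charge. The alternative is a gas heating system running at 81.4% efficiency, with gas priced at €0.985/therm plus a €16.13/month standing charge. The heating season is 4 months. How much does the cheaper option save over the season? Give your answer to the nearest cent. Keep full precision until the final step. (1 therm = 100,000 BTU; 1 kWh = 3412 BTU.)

Heat load = 19600 kWh × 3412 = 66,875,200 BTU
Gas: input = 66,875,200 / 0.814 = 82,156,265 BTU = 821.6 therm → 821.6 × €0.985 = €809.24; + 4 × €16.13 standing = €873.76
Heat pump: 66,875,200 BTU / 3412 = 19,600 kWh heat; / 3.2 = 6,125 kWh in → × €0.340 = €2,082.50; + 4 × €13.26 standing = €2,135.54
Difference = |€873.76 − €2,135.54| = €1,261.78

€1261.78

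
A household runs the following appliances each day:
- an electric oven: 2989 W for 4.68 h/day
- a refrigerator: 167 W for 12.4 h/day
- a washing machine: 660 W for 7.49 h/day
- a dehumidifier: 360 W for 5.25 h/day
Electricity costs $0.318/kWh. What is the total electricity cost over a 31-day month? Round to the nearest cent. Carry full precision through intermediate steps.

$225.68

electric oven: 2989 W × 4.68 h × 31 d = 433,644 Wh = 433.6 kWh
refrigerator: 167 W × 12.4 h × 31 d = 64,195 Wh = 64.19 kWh
washing machine: 660 W × 7.49 h × 31 d = 153,245 Wh = 153.2 kWh
dehumidifier: 360 W × 5.25 h × 31 d = 58,590 Wh = 58.59 kWh
Total energy = 433.6 + 64.19 + 153.2 + 58.59 = 709.7 kWh
Cost = 709.7 kWh × $0.318 = $225.68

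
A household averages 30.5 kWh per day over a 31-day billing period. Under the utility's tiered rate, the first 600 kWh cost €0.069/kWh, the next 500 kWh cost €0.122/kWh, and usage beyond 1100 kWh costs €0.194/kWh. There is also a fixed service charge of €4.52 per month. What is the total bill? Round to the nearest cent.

€88.07

Usage = 30.5 kWh/day × 31 days = 945.5 kWh
First 600 kWh × €0.069 = €41.40
Next 345.5 kWh × €0.122 = €42.15
Remaining tier: 0 kWh (not reached)
Energy charge = €83.55; + service €4.52 = €88.07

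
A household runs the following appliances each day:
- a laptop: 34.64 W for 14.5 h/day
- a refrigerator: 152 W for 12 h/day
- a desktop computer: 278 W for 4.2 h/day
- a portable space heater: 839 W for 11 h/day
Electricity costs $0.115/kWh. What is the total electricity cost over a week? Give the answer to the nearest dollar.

$10

laptop: 34.64 W × 14.5 h × 7 d = 3,516 Wh = 3.516 kWh
refrigerator: 152 W × 12 h × 7 d = 12,768 Wh = 12.77 kWh
desktop computer: 278 W × 4.2 h × 7 d = 8,173 Wh = 8.173 kWh
portable space heater: 839 W × 11 h × 7 d = 64,603 Wh = 64.6 kWh
Total energy = 3.516 + 12.77 + 8.173 + 64.6 = 89.06 kWh
Cost = 89.06 kWh × $0.115 = $10.24 ≈ $10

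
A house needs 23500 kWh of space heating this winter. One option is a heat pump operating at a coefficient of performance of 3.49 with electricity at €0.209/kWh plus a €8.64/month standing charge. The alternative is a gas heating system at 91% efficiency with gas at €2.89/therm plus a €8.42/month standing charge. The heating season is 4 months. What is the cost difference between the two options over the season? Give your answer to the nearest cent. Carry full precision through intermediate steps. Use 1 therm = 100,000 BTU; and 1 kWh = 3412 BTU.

€1138.25

Heat load = 23500 kWh × 3412 = 80,182,000 BTU
Gas: input = 80,182,000 / 0.91 = 88,112,088 BTU = 881.1 therm → 881.1 × €2.89 = €2,546.44; + 4 × €8.42 standing = €2,580.12
Heat pump: 80,182,000 BTU / 3412 = 23,500 kWh heat; / 3.49 = 6,734 kWh in → × €0.209 = €1,407.31; + 4 × €8.64 standing = €1,441.87
Difference = |€2,580.12 − €1,441.87| = €1,138.25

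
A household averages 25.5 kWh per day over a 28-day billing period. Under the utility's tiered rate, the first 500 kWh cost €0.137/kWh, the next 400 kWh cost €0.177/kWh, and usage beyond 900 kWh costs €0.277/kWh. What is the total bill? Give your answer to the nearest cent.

Usage = 25.5 kWh/day × 28 days = 714 kWh
First 500 kWh × €0.137 = €68.50
Next 214 kWh × €0.177 = €37.88
Remaining tier: 0 kWh (not reached)
Total = €106.38

€106.38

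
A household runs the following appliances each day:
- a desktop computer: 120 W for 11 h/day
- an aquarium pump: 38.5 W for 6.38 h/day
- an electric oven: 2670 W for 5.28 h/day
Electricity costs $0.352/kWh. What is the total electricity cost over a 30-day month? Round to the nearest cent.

$165.40

desktop computer: 120 W × 11 h × 30 d = 39,600 Wh = 39.6 kWh
aquarium pump: 38.5 W × 6.38 h × 30 d = 7,369 Wh = 7.369 kWh
electric oven: 2670 W × 5.28 h × 30 d = 422,928 Wh = 422.9 kWh
Total energy = 39.6 + 7.369 + 422.9 = 469.9 kWh
Cost = 469.9 kWh × $0.352 = $165.40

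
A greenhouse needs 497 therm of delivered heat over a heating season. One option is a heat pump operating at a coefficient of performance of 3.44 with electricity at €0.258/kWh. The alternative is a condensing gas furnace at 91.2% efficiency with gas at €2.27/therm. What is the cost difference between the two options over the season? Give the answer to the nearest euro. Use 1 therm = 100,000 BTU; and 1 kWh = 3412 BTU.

€145

Heat load = 497 therm × 100,000 = 49,700,000 BTU
Gas: input = 49,700,000 / 0.912 = 54,495,614 BTU = 545 therm → 545 × €2.27 = €1,237.05
Heat pump: 49,700,000 BTU / 3412 = 14,570 kWh heat; / 3.44 = 4,234 kWh in → × €0.258 = €1,092.47
Difference = |€1,237.05 − €1,092.47| = €144.58 ≈ €145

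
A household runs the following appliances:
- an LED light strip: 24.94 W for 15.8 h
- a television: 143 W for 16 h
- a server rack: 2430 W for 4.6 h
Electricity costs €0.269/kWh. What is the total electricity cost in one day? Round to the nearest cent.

LED light strip: 24.94 W × 15.8 h = 394 Wh = 0.3941 kWh
television: 143 W × 16 h = 2,288 Wh = 2.288 kWh
server rack: 2430 W × 4.6 h = 11,178 Wh = 11.18 kWh
Total energy = 0.3941 + 2.288 + 11.18 = 13.86 kWh
Cost = 13.86 kWh × €0.269 = €3.73

€3.73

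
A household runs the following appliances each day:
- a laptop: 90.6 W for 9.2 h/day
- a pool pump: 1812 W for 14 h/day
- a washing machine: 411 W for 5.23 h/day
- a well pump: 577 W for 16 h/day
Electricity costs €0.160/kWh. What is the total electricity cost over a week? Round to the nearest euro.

laptop: 90.6 W × 9.2 h × 7 d = 5,835 Wh = 5.835 kWh
pool pump: 1812 W × 14 h × 7 d = 177,576 Wh = 177.6 kWh
washing machine: 411 W × 5.23 h × 7 d = 15,047 Wh = 15.05 kWh
well pump: 577 W × 16 h × 7 d = 64,624 Wh = 64.62 kWh
Total energy = 5.835 + 177.6 + 15.05 + 64.62 = 263.1 kWh
Cost = 263.1 kWh × €0.160 = €42.09 ≈ €42

€42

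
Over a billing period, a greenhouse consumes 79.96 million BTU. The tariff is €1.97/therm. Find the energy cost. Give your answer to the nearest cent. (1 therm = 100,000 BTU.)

79.96 million BTU × (10 therm/million BTU) = 799.6 therm
Cost = 799.6 therm × €1.97/therm = €1,575.21

€1575.21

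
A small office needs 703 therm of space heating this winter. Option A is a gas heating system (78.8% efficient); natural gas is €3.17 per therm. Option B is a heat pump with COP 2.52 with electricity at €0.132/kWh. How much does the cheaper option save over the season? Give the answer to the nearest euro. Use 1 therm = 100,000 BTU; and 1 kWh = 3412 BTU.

€1749

Heat load = 703 therm × 100,000 = 70,300,000 BTU
Gas: input = 70,300,000 / 0.788 = 89,213,198 BTU = 892.1 therm → 892.1 × €3.17 = €2,828.06
Heat pump: 70,300,000 BTU / 3412 = 20,600 kWh heat; / 2.52 = 8,176 kWh in → × €0.132 = €1,079.24
Difference = |€2,828.06 − €1,079.24| = €1,748.81 ≈ €1749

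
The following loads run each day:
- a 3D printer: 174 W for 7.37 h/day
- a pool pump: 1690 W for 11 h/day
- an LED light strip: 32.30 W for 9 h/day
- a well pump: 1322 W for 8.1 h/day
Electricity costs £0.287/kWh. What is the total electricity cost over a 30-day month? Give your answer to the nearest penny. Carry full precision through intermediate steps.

£265.80

3D printer: 174 W × 7.37 h × 30 d = 38,471 Wh = 38.47 kWh
pool pump: 1690 W × 11 h × 30 d = 557,700 Wh = 557.7 kWh
LED light strip: 32.30 W × 9 h × 30 d = 8,721 Wh = 8.721 kWh
well pump: 1322 W × 8.1 h × 30 d = 321,246 Wh = 321.2 kWh
Total energy = 38.47 + 557.7 + 8.721 + 321.2 = 926.1 kWh
Cost = 926.1 kWh × £0.287 = £265.80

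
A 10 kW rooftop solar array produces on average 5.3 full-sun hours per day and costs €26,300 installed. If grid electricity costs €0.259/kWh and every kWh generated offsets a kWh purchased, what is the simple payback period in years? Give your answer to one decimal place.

Daily generation = 10 kW × 5.3 h = 53 kWh
Annual generation = 53 × 365 = 19345 kWh
Annual savings = 19345 × €0.259 = €5,010.36
Payback = €26,300 / €5,010.36 = 5.25 years

5.2 years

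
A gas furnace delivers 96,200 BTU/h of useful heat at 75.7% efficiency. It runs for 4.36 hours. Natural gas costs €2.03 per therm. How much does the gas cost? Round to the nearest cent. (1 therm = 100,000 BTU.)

€11.25

Heat delivered = 96,200 BTU/h × 4.36 h = 419,432 BTU
Gas input = 419,432 / 0.757 = 554,071 BTU
= 554,071 / 100,000 = 5.541 therm
Cost = 5.541 × €2.03/therm = €11.25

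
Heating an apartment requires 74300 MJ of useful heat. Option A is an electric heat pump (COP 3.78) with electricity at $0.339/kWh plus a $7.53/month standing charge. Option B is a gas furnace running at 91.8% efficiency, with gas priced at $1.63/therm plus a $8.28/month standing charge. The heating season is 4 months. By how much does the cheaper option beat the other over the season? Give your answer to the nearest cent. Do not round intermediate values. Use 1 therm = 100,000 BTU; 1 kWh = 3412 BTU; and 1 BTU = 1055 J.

Heat load = 74300 MJ = 74,300,000,000 J / 1055 = 70,426,540 BTU
Gas: input = 70,426,540 / 0.918 = 76,717,364 BTU = 767.2 therm → 767.2 × $1.63 = $1,250.49; + 4 × $8.28 standing = $1,283.61
Heat pump: 70,426,540 BTU / 3412 = 20,640 kWh heat; / 3.78 = 5,461 kWh in → × $0.339 = $1,851.12; + 4 × $7.53 standing = $1,881.24
Difference = |$1,283.61 − $1,881.24| = $597.63

$597.63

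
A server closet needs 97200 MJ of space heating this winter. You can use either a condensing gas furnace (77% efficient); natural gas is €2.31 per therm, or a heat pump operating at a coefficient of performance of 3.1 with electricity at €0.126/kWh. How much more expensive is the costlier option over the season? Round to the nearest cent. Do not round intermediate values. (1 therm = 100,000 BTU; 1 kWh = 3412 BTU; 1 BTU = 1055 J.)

€1666.46

Heat load = 97200 MJ = 97,200,000,000 J / 1055 = 92,132,701 BTU
Gas: input = 92,132,701 / 0.77 = 119,652,859 BTU = 1,197 therm → 1,197 × €2.31 = €2,763.98
Heat pump: 92,132,701 BTU / 3412 = 27,000 kWh heat; / 3.1 = 8,711 kWh in → × €0.126 = €1,097.52
Difference = |€2,763.98 − €1,097.52| = €1,666.46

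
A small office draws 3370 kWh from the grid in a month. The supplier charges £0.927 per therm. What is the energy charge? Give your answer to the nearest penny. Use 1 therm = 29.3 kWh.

3370 kWh × (0.03413 therm/kWh) = 115 therm
Cost = 115 therm × £0.927/therm = £106.62

£106.62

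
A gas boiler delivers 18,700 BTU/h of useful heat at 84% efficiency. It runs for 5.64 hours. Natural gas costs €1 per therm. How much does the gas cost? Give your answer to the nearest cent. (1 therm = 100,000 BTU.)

€1.26

Heat delivered = 18,700 BTU/h × 5.64 h = 105,468 BTU
Gas input = 105,468 / 0.84 = 125,557 BTU
= 125,557 / 100,000 = 1.256 therm
Cost = 1.256 × €1/therm = €1.26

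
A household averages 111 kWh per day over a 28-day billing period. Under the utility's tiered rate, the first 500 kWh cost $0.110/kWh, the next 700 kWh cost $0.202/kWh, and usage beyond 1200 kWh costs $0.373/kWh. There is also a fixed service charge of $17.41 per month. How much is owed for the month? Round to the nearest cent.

$925.49

Usage = 111 kWh/day × 28 days = 3108 kWh
First 500 kWh × $0.110 = $55.00
Next 700 kWh × $0.202 = $141.40
Remaining 1908 kWh × $0.373 = $711.68
Energy charge = $908.08; + service $17.41 = $925.49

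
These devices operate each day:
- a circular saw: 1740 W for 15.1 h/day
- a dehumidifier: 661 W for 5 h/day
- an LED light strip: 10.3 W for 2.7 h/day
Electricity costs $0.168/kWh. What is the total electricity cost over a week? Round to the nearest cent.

circular saw: 1740 W × 15.1 h × 7 d = 183,918 Wh = 183.9 kWh
dehumidifier: 661 W × 5 h × 7 d = 23,135 Wh = 23.14 kWh
LED light strip: 10.3 W × 2.7 h × 7 d = 195 Wh = 0.1947 kWh
Total energy = 183.9 + 23.14 + 0.1947 = 207.2 kWh
Cost = 207.2 kWh × $0.168 = $34.82

$34.82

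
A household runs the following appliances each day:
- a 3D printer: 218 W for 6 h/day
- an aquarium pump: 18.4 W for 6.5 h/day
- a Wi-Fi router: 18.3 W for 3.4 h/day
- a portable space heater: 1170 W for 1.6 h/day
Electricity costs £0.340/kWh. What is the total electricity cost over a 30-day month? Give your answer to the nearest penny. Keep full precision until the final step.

3D printer: 218 W × 6 h × 30 d = 39,240 Wh = 39.24 kWh
aquarium pump: 18.4 W × 6.5 h × 30 d = 3,588 Wh = 3.588 kWh
Wi-Fi router: 18.3 W × 3.4 h × 30 d = 1,867 Wh = 1.867 kWh
portable space heater: 1170 W × 1.6 h × 30 d = 56,160 Wh = 56.16 kWh
Total energy = 39.24 + 3.588 + 1.867 + 56.16 = 100.9 kWh
Cost = 100.9 kWh × £0.340 = £34.29

£34.29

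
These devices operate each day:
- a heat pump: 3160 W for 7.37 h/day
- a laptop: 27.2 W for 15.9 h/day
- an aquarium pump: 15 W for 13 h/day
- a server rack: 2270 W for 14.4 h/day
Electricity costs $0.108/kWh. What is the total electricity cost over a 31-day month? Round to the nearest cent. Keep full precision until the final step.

$189.51

heat pump: 3160 W × 7.37 h × 31 d = 721,965 Wh = 722 kWh
laptop: 27.2 W × 15.9 h × 31 d = 13,407 Wh = 13.41 kWh
aquarium pump: 15 W × 13 h × 31 d = 6,045 Wh = 6.045 kWh
server rack: 2270 W × 14.4 h × 31 d = 1,013,328 Wh = 1,013 kWh
Total energy = 722 + 13.41 + 6.045 + 1,013 = 1,755 kWh
Cost = 1,755 kWh × $0.108 = $189.51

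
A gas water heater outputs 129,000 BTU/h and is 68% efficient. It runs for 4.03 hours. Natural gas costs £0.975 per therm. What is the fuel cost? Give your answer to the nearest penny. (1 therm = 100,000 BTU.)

Heat delivered = 129,000 BTU/h × 4.03 h = 519,870 BTU
Gas input = 519,870 / 0.68 = 764,515 BTU
= 764,515 / 100,000 = 7.645 therm
Cost = 7.645 × £0.975/therm = £7.45

£7.45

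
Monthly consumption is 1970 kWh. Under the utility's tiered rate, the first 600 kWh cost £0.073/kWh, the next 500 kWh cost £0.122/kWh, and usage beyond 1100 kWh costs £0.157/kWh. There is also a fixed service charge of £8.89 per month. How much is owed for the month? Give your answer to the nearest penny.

First 600 kWh × £0.073 = £43.80
Next 500 kWh × £0.122 = £61.00
Remaining 870 kWh × £0.157 = £136.59
Energy charge = £241.39; + service £8.89 = £250.28

£250.28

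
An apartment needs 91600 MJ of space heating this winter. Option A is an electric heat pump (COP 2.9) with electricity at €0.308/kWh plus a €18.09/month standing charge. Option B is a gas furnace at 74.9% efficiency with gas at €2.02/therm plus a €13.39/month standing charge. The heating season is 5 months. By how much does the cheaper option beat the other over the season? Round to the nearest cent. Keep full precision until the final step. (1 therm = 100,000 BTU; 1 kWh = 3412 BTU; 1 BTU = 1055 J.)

Heat load = 91600 MJ = 91,600,000,000 J / 1055 = 86,824,645 BTU
Gas: input = 86,824,645 / 0.749 = 115,920,754 BTU = 1,159 therm → 1,159 × €2.02 = €2,341.60; + 5 × €13.39 standing = €2,408.55
Heat pump: 86,824,645 BTU / 3412 = 25,450 kWh heat; / 2.9 = 8,775 kWh in → × €0.308 = €2,702.63; + 5 × €18.09 standing = €2,793.08
Difference = |€2,408.55 − €2,793.08| = €384.53

€384.53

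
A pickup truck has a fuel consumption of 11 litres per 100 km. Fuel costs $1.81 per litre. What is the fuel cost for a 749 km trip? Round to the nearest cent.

Fuel = 11 L/100 km × 749 km / 100 = 82.39 L
Cost = 82.39 L × $1.81/L = $149.13

$149.13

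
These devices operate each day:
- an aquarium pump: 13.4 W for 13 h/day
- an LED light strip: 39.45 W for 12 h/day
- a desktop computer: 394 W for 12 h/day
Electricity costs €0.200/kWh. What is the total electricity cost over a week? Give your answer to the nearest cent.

aquarium pump: 13.4 W × 13 h × 7 d = 1,219 Wh = 1.219 kWh
LED light strip: 39.45 W × 12 h × 7 d = 3,314 Wh = 3.314 kWh
desktop computer: 394 W × 12 h × 7 d = 33,096 Wh = 33.1 kWh
Total energy = 1.219 + 3.314 + 33.1 = 37.63 kWh
Cost = 37.63 kWh × €0.200 = €7.53

€7.53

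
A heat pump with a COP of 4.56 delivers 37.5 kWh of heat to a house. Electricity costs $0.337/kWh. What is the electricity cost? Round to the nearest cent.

$2.77

Electrical input = 37.5 kWh / 4.56 = 8.224 kWh
Cost = 8.224 × $0.337/kWh = $2.77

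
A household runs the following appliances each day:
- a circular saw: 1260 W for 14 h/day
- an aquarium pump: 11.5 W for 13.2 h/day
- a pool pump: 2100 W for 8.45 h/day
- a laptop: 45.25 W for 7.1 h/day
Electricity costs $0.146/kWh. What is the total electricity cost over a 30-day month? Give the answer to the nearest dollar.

$157

circular saw: 1260 W × 14 h × 30 d = 529,200 Wh = 529.2 kWh
aquarium pump: 11.5 W × 13.2 h × 30 d = 4,554 Wh = 4.554 kWh
pool pump: 2100 W × 8.45 h × 30 d = 532,350 Wh = 532.4 kWh
laptop: 45.25 W × 7.1 h × 30 d = 9,638 Wh = 9.638 kWh
Total energy = 529.2 + 4.554 + 532.4 + 9.638 = 1,076 kWh
Cost = 1,076 kWh × $0.146 = $157.06 ≈ $157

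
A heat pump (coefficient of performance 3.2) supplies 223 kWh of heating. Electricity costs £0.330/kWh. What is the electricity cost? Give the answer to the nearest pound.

Electrical input = 223 kWh / 3.2 = 69.69 kWh
Cost = 69.69 × £0.330/kWh = £23.00

£23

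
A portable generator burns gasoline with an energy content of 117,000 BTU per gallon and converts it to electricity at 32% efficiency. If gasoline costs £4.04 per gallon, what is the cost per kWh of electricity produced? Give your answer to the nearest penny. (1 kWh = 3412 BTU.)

Electrical output per gallon = 117,000 BTU × 0.32 / 3412 BTU/kWh = 10.97 kWh
Cost per kWh = £4.04 / 10.97 kWh = £0.368

£0.37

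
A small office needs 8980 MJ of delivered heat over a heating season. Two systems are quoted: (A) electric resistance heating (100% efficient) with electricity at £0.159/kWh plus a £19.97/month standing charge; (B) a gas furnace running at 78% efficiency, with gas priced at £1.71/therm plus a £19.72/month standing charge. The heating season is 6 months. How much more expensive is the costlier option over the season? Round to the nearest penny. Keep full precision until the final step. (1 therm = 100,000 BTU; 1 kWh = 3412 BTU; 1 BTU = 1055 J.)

£211.55

Heat load = 8980 MJ = 8,980,000,000 J / 1055 = 8,511,848 BTU
Gas: input = 8,511,848 / 0.78 = 10,912,626 BTU = 109.1 therm → 109.1 × £1.71 = £186.61; + 6 × £19.72 standing = £304.93
Electric: 8,511,848 BTU / 3412 = 2,495 kWh → × £0.159 = £396.65; + 6 × £19.97 standing = £516.47
Difference = |£304.93 − £516.47| = £211.55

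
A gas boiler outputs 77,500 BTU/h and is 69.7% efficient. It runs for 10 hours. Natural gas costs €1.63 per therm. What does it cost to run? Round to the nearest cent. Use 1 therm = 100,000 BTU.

€18.12

Heat delivered = 77,500 BTU/h × 10 h = 775,000 BTU
Gas input = 775,000 / 0.697 = 1,111,908 BTU
= 1,111,908 / 100,000 = 11.12 therm
Cost = 11.12 × €1.63/therm = €18.12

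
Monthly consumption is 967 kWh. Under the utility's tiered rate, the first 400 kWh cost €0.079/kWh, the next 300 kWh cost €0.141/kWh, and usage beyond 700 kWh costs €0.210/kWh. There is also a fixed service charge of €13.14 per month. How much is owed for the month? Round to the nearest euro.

€143

First 400 kWh × €0.079 = €31.60
Next 300 kWh × €0.141 = €42.30
Remaining 267 kWh × €0.210 = €56.07
Energy charge = €129.97; + service €13.14 = €143.11 ≈ €143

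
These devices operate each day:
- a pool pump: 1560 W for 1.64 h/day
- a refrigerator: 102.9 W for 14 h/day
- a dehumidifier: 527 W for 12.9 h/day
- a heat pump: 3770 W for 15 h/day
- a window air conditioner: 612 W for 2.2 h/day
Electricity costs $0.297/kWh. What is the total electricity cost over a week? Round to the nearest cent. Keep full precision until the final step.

pool pump: 1560 W × 1.64 h × 7 d = 17,909 Wh = 17.91 kWh
refrigerator: 102.9 W × 14 h × 7 d = 10,084 Wh = 10.08 kWh
dehumidifier: 527 W × 12.9 h × 7 d = 47,588 Wh = 47.59 kWh
heat pump: 3770 W × 15 h × 7 d = 395,850 Wh = 395.9 kWh
window air conditioner: 612 W × 2.2 h × 7 d = 9,425 Wh = 9.425 kWh
Total energy = 17.91 + 10.08 + 47.59 + 395.9 + 9.425 = 480.9 kWh
Cost = 480.9 kWh × $0.297 = $142.81

$142.81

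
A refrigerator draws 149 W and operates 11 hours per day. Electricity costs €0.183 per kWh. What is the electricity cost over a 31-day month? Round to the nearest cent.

€9.30

Energy = 149 W × 11 h/day × 31 days = 50,809 Wh = 50.81 kWh
Cost = 50.81 kWh × €0.183/kWh = €9.30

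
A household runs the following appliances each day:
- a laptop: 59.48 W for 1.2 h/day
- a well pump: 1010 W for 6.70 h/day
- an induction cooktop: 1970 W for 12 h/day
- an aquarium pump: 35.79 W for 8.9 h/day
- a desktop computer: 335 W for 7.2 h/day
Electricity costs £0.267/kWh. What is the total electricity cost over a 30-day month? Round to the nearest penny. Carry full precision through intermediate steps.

laptop: 59.48 W × 1.2 h × 30 d = 2,141 Wh = 2.141 kWh
well pump: 1010 W × 6.70 h × 30 d = 203,010 Wh = 203 kWh
induction cooktop: 1970 W × 12 h × 30 d = 709,200 Wh = 709.2 kWh
aquarium pump: 35.79 W × 8.9 h × 30 d = 9,556 Wh = 9.556 kWh
desktop computer: 335 W × 7.2 h × 30 d = 72,360 Wh = 72.36 kWh
Total energy = 2.141 + 203 + 709.2 + 9.556 + 72.36 = 996.3 kWh
Cost = 996.3 kWh × £0.267 = £266.00

£266.00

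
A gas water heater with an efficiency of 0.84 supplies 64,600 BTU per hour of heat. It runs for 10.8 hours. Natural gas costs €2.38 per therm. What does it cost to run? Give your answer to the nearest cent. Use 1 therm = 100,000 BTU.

Heat delivered = 64,600 BTU/h × 10.8 h = 697,680 BTU
Gas input = 697,680 / 0.84 = 830,571 BTU
= 830,571 / 100,000 = 8.306 therm
Cost = 8.306 × €2.38/therm = €19.77

€19.77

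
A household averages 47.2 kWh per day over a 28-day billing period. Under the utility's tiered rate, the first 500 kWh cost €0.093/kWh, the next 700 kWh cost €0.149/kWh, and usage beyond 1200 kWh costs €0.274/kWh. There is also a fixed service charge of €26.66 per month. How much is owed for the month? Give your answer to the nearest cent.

€210.78

Usage = 47.2 kWh/day × 28 days = 1321.6 kWh
First 500 kWh × €0.093 = €46.50
Next 700 kWh × €0.149 = €104.30
Remaining 121.6 kWh × €0.274 = €33.32
Energy charge = €184.12; + service €26.66 = €210.78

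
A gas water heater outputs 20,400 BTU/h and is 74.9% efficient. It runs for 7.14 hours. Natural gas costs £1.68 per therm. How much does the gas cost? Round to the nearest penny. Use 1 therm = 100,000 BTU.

£3.27

Heat delivered = 20,400 BTU/h × 7.14 h = 145,656 BTU
Gas input = 145,656 / 0.749 = 194,467 BTU
= 194,467 / 100,000 = 1.945 therm
Cost = 1.945 × £1.68/therm = £3.27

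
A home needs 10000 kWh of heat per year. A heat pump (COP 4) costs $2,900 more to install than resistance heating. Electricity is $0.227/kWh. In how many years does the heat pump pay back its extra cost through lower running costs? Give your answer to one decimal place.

1.7 years

Resistance: 10000 kWh × $0.227 = $2,270.00/yr
Heat pump: 10000 / 4 = 2500 kWh in → × $0.227 = $567.50/yr
Annual savings = $1,702.50
Payback = $2,900 / $1,702.50 = 1.7 years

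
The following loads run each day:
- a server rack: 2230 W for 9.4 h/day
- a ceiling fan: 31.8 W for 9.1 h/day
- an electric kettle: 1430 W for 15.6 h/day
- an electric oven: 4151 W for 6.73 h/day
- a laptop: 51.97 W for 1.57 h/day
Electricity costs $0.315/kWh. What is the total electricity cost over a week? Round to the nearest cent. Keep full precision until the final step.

$157.83

server rack: 2230 W × 9.4 h × 7 d = 146,734 Wh = 146.7 kWh
ceiling fan: 31.8 W × 9.1 h × 7 d = 2,026 Wh = 2.026 kWh
electric kettle: 1430 W × 15.6 h × 7 d = 156,156 Wh = 156.2 kWh
electric oven: 4151 W × 6.73 h × 7 d = 195,554 Wh = 195.6 kWh
laptop: 51.97 W × 1.57 h × 7 d = 571 Wh = 0.5712 kWh
Total energy = 146.7 + 2.026 + 156.2 + 195.6 + 0.5712 = 501 kWh
Cost = 501 kWh × $0.315 = $157.83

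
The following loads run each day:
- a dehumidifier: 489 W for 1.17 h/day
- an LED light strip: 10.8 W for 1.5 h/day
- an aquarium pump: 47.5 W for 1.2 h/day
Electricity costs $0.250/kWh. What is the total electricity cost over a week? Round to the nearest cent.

dehumidifier: 489 W × 1.17 h × 7 d = 4,005 Wh = 4.005 kWh
LED light strip: 10.8 W × 1.5 h × 7 d = 113 Wh = 0.1134 kWh
aquarium pump: 47.5 W × 1.2 h × 7 d = 399 Wh = 0.399 kWh
Total energy = 4.005 + 0.1134 + 0.399 = 4.517 kWh
Cost = 4.517 kWh × $0.250 = $1.13

$1.13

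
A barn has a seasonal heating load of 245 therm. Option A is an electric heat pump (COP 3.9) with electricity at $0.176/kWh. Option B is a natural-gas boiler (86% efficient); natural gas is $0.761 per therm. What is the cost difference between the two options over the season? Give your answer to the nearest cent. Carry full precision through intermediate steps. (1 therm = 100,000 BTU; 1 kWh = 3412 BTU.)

Heat load = 245 therm × 100,000 = 24,500,000 BTU
Gas: input = 24,500,000 / 0.86 = 28,488,372 BTU = 284.9 therm → 284.9 × $0.761 = $216.80
Heat pump: 24,500,000 BTU / 3412 = 7,181 kWh heat; / 3.9 = 1,841 kWh in → × $0.176 = $324.04
Difference = |$216.80 − $324.04| = $107.25

$107.25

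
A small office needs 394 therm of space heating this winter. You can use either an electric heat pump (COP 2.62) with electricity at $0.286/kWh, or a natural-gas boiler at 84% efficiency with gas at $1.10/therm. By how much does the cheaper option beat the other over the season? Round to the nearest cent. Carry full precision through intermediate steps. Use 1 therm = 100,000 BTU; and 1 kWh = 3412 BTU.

$744.57

Heat load = 394 therm × 100,000 = 39,400,000 BTU
Gas: input = 39,400,000 / 0.84 = 46,904,762 BTU = 469 therm → 469 × $1.10 = $515.95
Heat pump: 39,400,000 BTU / 3412 = 11,550 kWh heat; / 2.62 = 4,407 kWh in → × $0.286 = $1,260.53
Difference = |$515.95 − $1,260.53| = $744.57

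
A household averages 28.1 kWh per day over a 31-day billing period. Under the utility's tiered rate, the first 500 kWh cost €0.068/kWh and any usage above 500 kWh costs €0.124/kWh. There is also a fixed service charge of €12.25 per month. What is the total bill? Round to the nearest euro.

Usage = 28.1 kWh/day × 31 days = 871.1 kWh
First 500 kWh × €0.068 = €34.00
Remaining 371.1 kWh × €0.124 = €46.02
Energy charge = €80.02; + service €12.25 = €92.27 ≈ €92

€92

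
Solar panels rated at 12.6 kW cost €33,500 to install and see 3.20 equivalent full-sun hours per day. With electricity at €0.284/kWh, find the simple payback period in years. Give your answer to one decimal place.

Daily generation = 12.6 kW × 3.20 h = 40.32 kWh
Annual generation = 40.32 × 365 = 14717 kWh
Annual savings = 14717 × €0.284 = €4,179.57
Payback = €33,500 / €4,179.57 = 8.02 years

8.0 years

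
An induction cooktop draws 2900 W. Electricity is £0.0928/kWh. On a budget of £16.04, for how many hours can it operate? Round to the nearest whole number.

Energy budget = £16.04 / £0.0928 per kWh = 172.8 kWh = 172,845 Wh
Runtime = 172,845 Wh / 2900 W = 59.6 h

60 h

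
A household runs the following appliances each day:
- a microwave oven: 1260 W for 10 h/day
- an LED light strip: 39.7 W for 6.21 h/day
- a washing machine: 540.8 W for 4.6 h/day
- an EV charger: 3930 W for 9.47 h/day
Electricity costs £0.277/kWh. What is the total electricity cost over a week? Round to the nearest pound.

microwave oven: 1260 W × 10 h × 7 d = 88,200 Wh = 88.2 kWh
LED light strip: 39.7 W × 6.21 h × 7 d = 1,726 Wh = 1.726 kWh
washing machine: 540.8 W × 4.6 h × 7 d = 17,414 Wh = 17.41 kWh
EV charger: 3930 W × 9.47 h × 7 d = 260,520 Wh = 260.5 kWh
Total energy = 88.2 + 1.726 + 17.41 + 260.5 = 367.9 kWh
Cost = 367.9 kWh × £0.277 = £101.90 ≈ £102

£102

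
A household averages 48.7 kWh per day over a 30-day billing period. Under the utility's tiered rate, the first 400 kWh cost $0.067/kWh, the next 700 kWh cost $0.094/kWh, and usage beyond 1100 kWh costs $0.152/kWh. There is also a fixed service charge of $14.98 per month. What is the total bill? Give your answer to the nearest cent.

$162.45

Usage = 48.7 kWh/day × 30 days = 1461 kWh
First 400 kWh × $0.067 = $26.80
Next 700 kWh × $0.094 = $65.80
Remaining 361 kWh × $0.152 = $54.87
Energy charge = $147.47; + service $14.98 = $162.45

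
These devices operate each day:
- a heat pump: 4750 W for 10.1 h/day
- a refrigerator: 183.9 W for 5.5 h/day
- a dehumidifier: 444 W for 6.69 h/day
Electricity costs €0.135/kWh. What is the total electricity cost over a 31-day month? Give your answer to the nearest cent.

heat pump: 4750 W × 10.1 h × 31 d = 1,487,225 Wh = 1,487 kWh
refrigerator: 183.9 W × 5.5 h × 31 d = 31,355 Wh = 31.35 kWh
dehumidifier: 444 W × 6.69 h × 31 d = 92,081 Wh = 92.08 kWh
Total energy = 1,487 + 31.35 + 92.08 = 1,611 kWh
Cost = 1,611 kWh × €0.135 = €217.44

€217.44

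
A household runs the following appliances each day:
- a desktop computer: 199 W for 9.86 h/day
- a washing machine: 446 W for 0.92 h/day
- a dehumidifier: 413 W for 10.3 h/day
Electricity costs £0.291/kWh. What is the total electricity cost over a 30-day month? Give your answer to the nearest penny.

desktop computer: 199 W × 9.86 h × 30 d = 58,864 Wh = 58.86 kWh
washing machine: 446 W × 0.92 h × 30 d = 12,310 Wh = 12.31 kWh
dehumidifier: 413 W × 10.3 h × 30 d = 127,617 Wh = 127.6 kWh
Total energy = 58.86 + 12.31 + 127.6 = 198.8 kWh
Cost = 198.8 kWh × £0.291 = £57.85

£57.85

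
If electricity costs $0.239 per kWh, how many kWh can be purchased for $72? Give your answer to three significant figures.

301 kWh

$72 / $0.239 per kWh = 301.3 kWh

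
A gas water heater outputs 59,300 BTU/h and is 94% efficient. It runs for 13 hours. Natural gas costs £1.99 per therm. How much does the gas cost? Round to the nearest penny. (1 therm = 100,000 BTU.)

£16.32

Heat delivered = 59,300 BTU/h × 13 h = 770,900 BTU
Gas input = 770,900 / 0.94 = 820,106 BTU
= 820,106 / 100,000 = 8.201 therm
Cost = 8.201 × £1.99/therm = £16.32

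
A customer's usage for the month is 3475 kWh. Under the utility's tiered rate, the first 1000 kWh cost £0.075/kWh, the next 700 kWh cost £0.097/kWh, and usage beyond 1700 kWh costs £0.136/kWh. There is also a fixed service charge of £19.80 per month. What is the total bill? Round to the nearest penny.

£404.10

First 1000 kWh × £0.075 = £75.00
Next 700 kWh × £0.097 = £67.90
Remaining 1775 kWh × £0.136 = £241.40
Energy charge = £384.30; + service £19.80 = £404.10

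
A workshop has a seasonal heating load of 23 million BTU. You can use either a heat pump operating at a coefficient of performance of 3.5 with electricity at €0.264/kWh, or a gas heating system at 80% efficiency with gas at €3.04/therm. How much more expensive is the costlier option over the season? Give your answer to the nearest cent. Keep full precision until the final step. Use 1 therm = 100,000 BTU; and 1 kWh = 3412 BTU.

€365.54

Heat load = 23 × 10⁶ BTU = 23,000,000 BTU
Gas: input = 23,000,000 / 0.80 = 28,750,000 BTU = 287.5 therm → 287.5 × €3.04 = €874.00
Heat pump: 23,000,000 BTU / 3412 = 6,741 kWh heat; / 3.5 = 1,926 kWh in → × €0.264 = €508.46
Difference = |€874.00 − €508.46| = €365.54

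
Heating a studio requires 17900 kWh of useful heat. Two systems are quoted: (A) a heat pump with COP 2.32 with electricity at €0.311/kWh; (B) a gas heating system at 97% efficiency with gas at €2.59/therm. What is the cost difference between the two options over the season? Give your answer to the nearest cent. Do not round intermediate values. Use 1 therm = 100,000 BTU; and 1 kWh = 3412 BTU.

Heat load = 17900 kWh × 3412 = 61,074,800 BTU
Gas: input = 61,074,800 / 0.97 = 62,963,711 BTU = 629.6 therm → 629.6 × €2.59 = €1,630.76
Heat pump: 61,074,800 BTU / 3412 = 17,900 kWh heat; / 2.32 = 7,716 kWh in → × €0.311 = €2,399.53
Difference = |€1,630.76 − €2,399.53| = €768.77

€768.77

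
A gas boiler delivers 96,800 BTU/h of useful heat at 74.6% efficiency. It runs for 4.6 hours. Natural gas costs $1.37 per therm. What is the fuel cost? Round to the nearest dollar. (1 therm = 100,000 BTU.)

Heat delivered = 96,800 BTU/h × 4.6 h = 445,280 BTU
Gas input = 445,280 / 0.746 = 596,890 BTU
= 596,890 / 100,000 = 5.969 therm
Cost = 5.969 × $1.37/therm = $8.18 ≈ $8

$8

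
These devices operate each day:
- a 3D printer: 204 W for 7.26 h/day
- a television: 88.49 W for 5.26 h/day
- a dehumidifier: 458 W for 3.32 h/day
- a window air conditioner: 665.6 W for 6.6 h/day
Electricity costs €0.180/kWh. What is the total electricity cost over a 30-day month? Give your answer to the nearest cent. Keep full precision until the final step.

3D printer: 204 W × 7.26 h × 30 d = 44,431 Wh = 44.43 kWh
television: 88.49 W × 5.26 h × 30 d = 13,964 Wh = 13.96 kWh
dehumidifier: 458 W × 3.32 h × 30 d = 45,617 Wh = 45.62 kWh
window air conditioner: 665.6 W × 6.6 h × 30 d = 131,789 Wh = 131.8 kWh
Total energy = 44.43 + 13.96 + 45.62 + 131.8 = 235.8 kWh
Cost = 235.8 kWh × €0.180 = €42.44

€42.44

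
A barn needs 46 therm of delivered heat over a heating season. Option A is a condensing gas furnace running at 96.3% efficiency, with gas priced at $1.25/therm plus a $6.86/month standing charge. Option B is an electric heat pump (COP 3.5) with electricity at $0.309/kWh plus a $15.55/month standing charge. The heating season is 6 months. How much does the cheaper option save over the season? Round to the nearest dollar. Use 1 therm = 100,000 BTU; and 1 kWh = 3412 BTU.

Heat load = 46 therm × 100,000 = 4,600,000 BTU
Gas: input = 4,600,000 / 0.963 = 4,776,739 BTU = 47.77 therm → 47.77 × $1.25 = $59.71; + 6 × $6.86 standing = $100.87
Heat pump: 4,600,000 BTU / 3412 = 1,348 kWh heat; / 3.5 = 385.2 kWh in → × $0.309 = $119.03; + 6 × $15.55 standing = $212.33
Difference = |$100.87 − $212.33| = $111.46 ≈ $111

$111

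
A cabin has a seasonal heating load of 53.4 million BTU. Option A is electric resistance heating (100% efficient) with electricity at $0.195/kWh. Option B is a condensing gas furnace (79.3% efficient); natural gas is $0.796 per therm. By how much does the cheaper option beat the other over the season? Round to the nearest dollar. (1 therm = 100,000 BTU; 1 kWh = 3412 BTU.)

$2516

Heat load = 53.4 × 10⁶ BTU = 53,400,000 BTU
Gas: input = 53,400,000 / 0.793 = 67,339,218 BTU = 673.4 therm → 673.4 × $0.796 = $536.02
Electric: 53,400,000 BTU / 3412 = 15,650 kWh → × $0.195 = $3,051.88
Difference = |$536.02 − $3,051.88| = $2,515.86 ≈ $2516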